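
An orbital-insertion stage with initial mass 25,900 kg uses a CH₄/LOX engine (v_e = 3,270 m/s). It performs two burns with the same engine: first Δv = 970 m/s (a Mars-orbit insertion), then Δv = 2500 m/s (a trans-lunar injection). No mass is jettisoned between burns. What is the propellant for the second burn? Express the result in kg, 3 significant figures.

propellant for the second burn ≈ 10300 kg

After the first burn: m = 25900 × exp(−970/3270.0) = 25900 × 0.74331 = 19,251.7 kg.
After the second burn: m = 19,251.7 × exp(−2500/3270.0) = 19,251.7 × 0.46555 = 8,962.63 kg.
Second-burn propellant = 19,251.7 − 8,962.63 = 10,289.07 kg.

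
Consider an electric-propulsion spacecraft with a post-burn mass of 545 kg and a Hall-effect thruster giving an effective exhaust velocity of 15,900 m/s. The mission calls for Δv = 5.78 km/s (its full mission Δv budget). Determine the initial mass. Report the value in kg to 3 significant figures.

initial mass ≈ 784 kg

Rocket equation: m₀/m_f = exp(Δv / v_e) = exp(5780 / 15900.0) = exp(0.3635) = 1.4384.
m₀ = m_f × 1.4384 = 545 × 1.4384 = 783.928 kg.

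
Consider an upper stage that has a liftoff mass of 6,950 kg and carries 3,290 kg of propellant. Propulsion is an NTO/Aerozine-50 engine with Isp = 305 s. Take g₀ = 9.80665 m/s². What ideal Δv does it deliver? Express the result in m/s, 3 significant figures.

v_e = Isp · g₀ = 305 × 9.80665 = 2991.0 m/s.
m_f = m₀ − m_prop = 6,950 − 3,290 = 3,660 kg.
By the Tsiolkovsky rocket equation, Δv = v_e · ln(m₀/m_f) = 2991.0 × ln(1.899) = 2991.0 × 0.6413 ≈ 1918.1 m/s.

Δv ≈ 1920 m/s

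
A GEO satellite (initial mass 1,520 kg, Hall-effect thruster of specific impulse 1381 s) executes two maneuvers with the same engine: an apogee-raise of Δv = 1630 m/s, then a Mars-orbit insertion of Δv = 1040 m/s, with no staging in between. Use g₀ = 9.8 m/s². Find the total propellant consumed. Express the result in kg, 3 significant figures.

v_e = Isp · g₀ = 1381 × 9.8 = 13533.8 m/s.
After the first burn: m = 1520 × exp(−1630/13533.8) = 1520 × 0.88653 = 1,347.53 kg.
After the second burn: m = 1,347.53 × exp(−1040/13533.8) = 1,347.53 × 0.92603 = 1,247.85 kg.
Total propellant = m₀ − m_final = 1520 − 1,247.85 = 272.15 kg.

total propellant consumed ≈ 272 kg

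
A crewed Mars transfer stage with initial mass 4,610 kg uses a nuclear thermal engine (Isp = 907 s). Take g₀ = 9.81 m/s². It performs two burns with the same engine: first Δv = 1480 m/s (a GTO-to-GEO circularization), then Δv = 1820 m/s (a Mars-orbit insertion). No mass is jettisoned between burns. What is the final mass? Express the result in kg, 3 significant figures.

v_e = Isp · g₀ = 907 × 9.81 = 8897.7 m/s.
After the first burn: m = 4610 × exp(−1480/8897.7) = 4610 × 0.84676 = 3,903.56 kg.
After the second burn: m = 3,903.56 × exp(−1820/8897.7) = 3,903.56 × 0.81502 = 3,181.48 kg.

final mass ≈ 3180 kg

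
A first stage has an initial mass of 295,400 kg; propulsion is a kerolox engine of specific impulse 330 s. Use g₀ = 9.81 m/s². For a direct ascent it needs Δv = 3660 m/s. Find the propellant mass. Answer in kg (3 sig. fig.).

v_e = Isp · g₀ = 330 × 9.81 = 3237.3 m/s.
Rocket equation: m₀/m_f = exp(Δv / v_e) = exp(3660 / 3237.3) = exp(1.1306) = 3.0974.
m_f = 295,400 / 3.0974 = 95,370.3 kg, so propellant = m₀ − m_f = 295,400 − 95,370.3 = 200,029.7 kg.

propellant mass ≈ 200000 kg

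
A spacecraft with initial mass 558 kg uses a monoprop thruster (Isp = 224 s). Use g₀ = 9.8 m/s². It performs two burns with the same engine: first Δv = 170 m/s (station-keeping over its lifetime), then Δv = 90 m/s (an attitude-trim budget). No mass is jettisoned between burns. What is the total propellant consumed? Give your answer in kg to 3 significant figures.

total propellant consumed ≈ 62.3 kg

v_e = Isp · g₀ = 224 × 9.8 = 2195.2 m/s.
After the first burn: m = 558 × exp(−170/2195.2) = 558 × 0.92548 = 516.418 kg.
After the second burn: m = 516.418 × exp(−90/2195.2) = 516.418 × 0.95983 = 495.673 kg.
Total propellant = m₀ − m_final = 558 − 495.673 = 62.327 kg.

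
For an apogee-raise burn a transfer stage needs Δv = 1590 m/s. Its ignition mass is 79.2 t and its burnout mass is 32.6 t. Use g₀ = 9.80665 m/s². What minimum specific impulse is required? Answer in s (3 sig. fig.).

Isp ≈ 183 s

ln(m₀/m_f) = ln(79200/32600) = ln(2.429) = 0.8877.
v_e = Δv / ln(m₀/m_f) = 1590 / 0.8877 = 1791.2 m/s.
Isp = v_e / g₀ = 1791.2 / 9.80665 = 182.7 s.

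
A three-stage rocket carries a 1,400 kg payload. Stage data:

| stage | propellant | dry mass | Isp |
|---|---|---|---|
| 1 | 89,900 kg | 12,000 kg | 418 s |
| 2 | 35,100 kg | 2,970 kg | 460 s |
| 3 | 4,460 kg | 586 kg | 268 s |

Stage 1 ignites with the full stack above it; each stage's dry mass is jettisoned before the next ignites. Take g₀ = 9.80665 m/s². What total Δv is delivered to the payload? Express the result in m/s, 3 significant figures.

Δv ≈ 14000 m/s

Ignition mass of stage 1 = 89,900+12,000 + 35,100+2,970 + 4,460+586 + 1,400 = 146,416 kg.
Stage 1: m₀ = 146,416 kg, m_f = 146,416 − 89,900 = 56,516 kg; Δv = 418×9.80665×ln(2.591) = 4099.2×0.9519 ≈ 3902 m/s.
Stage 2: m₀ = 44,516 kg, m_f = 44,516 − 35,100 = 9,416 kg; Δv = 460×9.80665×ln(4.728) = 4511.1×1.5534 ≈ 7008 m/s.
Stage 3: m₀ = 6,446 kg, m_f = 6,446 − 4,460 = 1,986 kg; Δv = 268×9.80665×ln(3.246) = 2628.2×1.1773 ≈ 3094 m/s.
Total Δv = 3902 + 7008 + 3094 = 14004 m/s.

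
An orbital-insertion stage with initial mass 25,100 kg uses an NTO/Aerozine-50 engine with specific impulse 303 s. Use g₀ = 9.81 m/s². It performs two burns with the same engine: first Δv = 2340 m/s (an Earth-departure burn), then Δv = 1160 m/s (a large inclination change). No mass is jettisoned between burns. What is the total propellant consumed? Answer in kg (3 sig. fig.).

total propellant consumed ≈ 17400 kg

v_e = Isp · g₀ = 303 × 9.81 = 2972.4 m/s.
After the first burn: m = 25100 × exp(−2340/2972.4) = 25100 × 0.45510 = 11,423 kg.
After the second burn: m = 11,423 × exp(−1160/2972.4) = 11,423 × 0.67689 = 7,732.11 kg.
Total propellant = m₀ − m_final = 25100 − 7,732.11 = 17,367.89 kg.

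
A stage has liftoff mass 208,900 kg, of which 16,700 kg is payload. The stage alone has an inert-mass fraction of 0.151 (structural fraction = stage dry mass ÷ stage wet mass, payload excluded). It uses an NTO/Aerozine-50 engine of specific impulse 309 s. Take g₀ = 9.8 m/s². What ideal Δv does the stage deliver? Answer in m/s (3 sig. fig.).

Stage wet mass = m₀ − payload = 208,900 − 16,700 = 192,200 kg.
Stage dry mass = ε × stage wet mass = 0.151 × 192,200 = 29,022.2 kg.
Burnout mass m_f = stage dry + payload = 29,022.2 + 16,700 = 45,722.2 kg.
v_e = Isp · g₀ = 309 × 9.8 = 3028.2 m/s.
From the ideal rocket equation, Δv = v_e · ln(208,900/45,722.2) = 3028.2 × ln(4.569) = 3028.2 × 1.5193 ≈ 4601 m/s.

Δv ≈ 4600 m/s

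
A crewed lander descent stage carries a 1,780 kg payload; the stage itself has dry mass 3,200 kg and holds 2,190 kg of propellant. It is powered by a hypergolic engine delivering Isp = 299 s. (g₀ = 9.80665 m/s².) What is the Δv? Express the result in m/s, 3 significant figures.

Δv ≈ 1070 m/s

v_e = Isp · g₀ = 299 × 9.80665 = 2932.2 m/s.
m₀ = payload + dry + propellant = 1,780 + 3,200 + 2,190 = 7,170 kg.
m_f = payload + dry = 1,780 + 3,200 = 4,980 kg.
Rocket equation: Δv = v_e · ln(m₀/m_f) = 2932.2 × ln(1.44) = 2932.2 × 0.3645 ≈ 1068.7 m/s.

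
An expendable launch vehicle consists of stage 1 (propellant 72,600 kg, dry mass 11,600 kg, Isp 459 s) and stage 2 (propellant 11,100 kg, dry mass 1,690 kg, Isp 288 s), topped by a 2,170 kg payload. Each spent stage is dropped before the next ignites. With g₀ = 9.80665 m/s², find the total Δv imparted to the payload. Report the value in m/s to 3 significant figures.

Ignition mass of stage 1 = 72,600+11,600 + 11,100+1,690 + 2,170 = 99,160 kg.
Stage 1: m₀ = 99,160 kg, m_f = 99,160 − 72,600 = 26,560 kg; Δv = 459×9.80665×ln(3.733) = 4501.3×1.3173 ≈ 5930 m/s.
Stage 2: m₀ = 14,960 kg, m_f = 14,960 − 11,100 = 3,860 kg; Δv = 288×9.80665×ln(3.876) = 2824.3×1.3547 ≈ 3826 m/s.
Total Δv = 5930 + 3826 = 9756 m/s.

Δv ≈ 9760 m/s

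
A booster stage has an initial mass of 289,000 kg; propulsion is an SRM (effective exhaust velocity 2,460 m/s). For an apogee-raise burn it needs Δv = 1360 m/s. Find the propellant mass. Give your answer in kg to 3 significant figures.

propellant mass ≈ 123000 kg

Rocket equation: m₀/m_f = exp(Δv / v_e) = exp(1360 / 2460.0) = exp(0.5528) = 1.7382.
m_f = 289,000 / 1.7382 = 166,264 kg, so propellant = m₀ − m_f = 289,000 − 166,264 = 122,736 kg.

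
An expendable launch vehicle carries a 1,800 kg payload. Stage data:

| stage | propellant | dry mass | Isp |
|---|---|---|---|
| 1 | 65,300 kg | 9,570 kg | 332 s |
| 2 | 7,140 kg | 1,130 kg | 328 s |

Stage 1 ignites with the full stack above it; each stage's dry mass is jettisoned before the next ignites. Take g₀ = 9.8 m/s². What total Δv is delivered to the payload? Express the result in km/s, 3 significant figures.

Δv ≈ 8.73 km/s

Ignition mass of stage 1 = 65,300+9,570 + 7,140+1,130 + 1,800 = 84,940 kg.
Stage 1: m₀ = 84,940 kg, m_f = 84,940 − 65,300 = 19,640 kg; Δv = 332×9.8×ln(4.325) = 3253.6×1.4644 ≈ 4764 m/s.
Stage 2: m₀ = 10,070 kg, m_f = 10,070 − 7,140 = 2,930 kg; Δv = 328×9.8×ln(3.437) = 3214.4×1.2346 ≈ 3968 m/s.
Total Δv = 4764 + 3968 = 8732 m/s.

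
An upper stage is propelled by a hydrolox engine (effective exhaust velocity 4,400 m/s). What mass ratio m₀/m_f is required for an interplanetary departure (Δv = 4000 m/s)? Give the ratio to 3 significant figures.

mass ratio ≈ 2.48

By the Tsiolkovsky rocket equation, m₀/m_f = exp(Δv / v_e) = exp(4000 / 4400.0) = exp(0.9091) = 2.4821.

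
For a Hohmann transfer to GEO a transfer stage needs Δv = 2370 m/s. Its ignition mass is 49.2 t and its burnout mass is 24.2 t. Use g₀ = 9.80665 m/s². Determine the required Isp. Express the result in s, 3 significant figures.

Isp ≈ 341 s

ln(m₀/m_f) = ln(49200/24200) = ln(2.033) = 0.7095.
v_e = Δv / ln(m₀/m_f) = 2370 / 0.7095 = 3340.2 m/s.
Isp = v_e / g₀ = 3340.2 / 9.80665 = 340.6 s.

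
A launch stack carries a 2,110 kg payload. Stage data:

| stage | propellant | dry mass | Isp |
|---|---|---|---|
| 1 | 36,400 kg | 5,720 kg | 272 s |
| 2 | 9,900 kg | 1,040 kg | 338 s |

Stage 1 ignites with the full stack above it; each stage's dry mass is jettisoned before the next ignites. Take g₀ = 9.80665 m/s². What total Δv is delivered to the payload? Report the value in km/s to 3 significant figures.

Δv ≈ 7.59 km/s

Ignition mass of stage 1 = 36,400+5,720 + 9,900+1,040 + 2,110 = 55,170 kg.
Stage 1: m₀ = 55,170 kg, m_f = 55,170 − 36,400 = 18,770 kg; Δv = 272×9.80665×ln(2.939) = 2667.4×1.0782 ≈ 2876 m/s.
Stage 2: m₀ = 13,050 kg, m_f = 13,050 − 9,900 = 3,150 kg; Δv = 338×9.80665×ln(4.143) = 3314.6×1.4214 ≈ 4711 m/s.
Total Δv = 2876 + 4711 = 7587 m/s.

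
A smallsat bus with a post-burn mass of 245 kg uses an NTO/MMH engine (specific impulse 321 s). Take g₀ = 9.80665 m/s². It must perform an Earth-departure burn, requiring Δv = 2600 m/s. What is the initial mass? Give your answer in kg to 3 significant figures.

v_e = Isp · g₀ = 321 × 9.80665 = 3147.9 m/s.
m₀/m_f = exp(Δv / v_e) = exp(2600 / 3147.9) = exp(0.8259) = 2.2840.
m₀ = m_f × 2.2840 = 245 × 2.2840 = 559.58 kg.

initial mass ≈ 560 kg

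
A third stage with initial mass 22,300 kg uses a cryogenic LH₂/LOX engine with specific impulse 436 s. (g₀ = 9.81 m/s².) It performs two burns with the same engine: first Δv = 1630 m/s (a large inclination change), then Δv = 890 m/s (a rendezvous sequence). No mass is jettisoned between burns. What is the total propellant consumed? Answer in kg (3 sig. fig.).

v_e = Isp · g₀ = 436 × 9.81 = 4277.2 m/s.
After the first burn: m = 22300 × exp(−1630/4277.2) = 22300 × 0.68311 = 15,233.4 kg.
After the second burn: m = 15,233.4 × exp(−890/4277.2) = 15,233.4 × 0.81214 = 12,371.7 kg.
Total propellant = m₀ − m_final = 22300 − 12,371.7 = 9,928.3 kg.

total propellant consumed ≈ 9930 kg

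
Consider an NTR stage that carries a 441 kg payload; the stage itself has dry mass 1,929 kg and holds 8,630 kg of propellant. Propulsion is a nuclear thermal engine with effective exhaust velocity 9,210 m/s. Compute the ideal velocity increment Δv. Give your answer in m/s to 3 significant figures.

m₀ = payload + dry + propellant = 441 + 1,929 + 8,630 = 11,000 kg.
m_f = payload + dry = 441 + 1,929 = 2,370 kg.
Rocket equation: Δv = v_e · ln(m₀/m_f) = 9210.0 × ln(4.641) = 9210.0 × 1.5350 ≈ 14137.4 m/s.

Δv ≈ 14100 m/s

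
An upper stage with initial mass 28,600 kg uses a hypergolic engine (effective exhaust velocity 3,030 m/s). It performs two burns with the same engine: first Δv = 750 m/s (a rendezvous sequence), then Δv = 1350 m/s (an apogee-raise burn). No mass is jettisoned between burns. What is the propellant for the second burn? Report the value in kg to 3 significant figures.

After the first burn: m = 28600 × exp(−750/3030.0) = 28600 × 0.78073 = 22,328.9 kg.
After the second burn: m = 22,328.9 × exp(−1350/3030.0) = 22,328.9 × 0.64048 = 14,301.2 kg.
Second-burn propellant = 22,328.9 − 14,301.2 = 8,027.7 kg.

propellant for the second burn ≈ 8030 kg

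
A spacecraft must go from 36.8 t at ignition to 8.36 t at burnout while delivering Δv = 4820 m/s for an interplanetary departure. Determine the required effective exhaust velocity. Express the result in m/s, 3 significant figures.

v_e ≈ 3250 m/s

ln(m₀/m_f) = ln(36800/8360) = ln(4.402) = 1.4820.
v_e = Δv / ln(m₀/m_f) = 4820 / 1.4820 = 3252.3 m/s.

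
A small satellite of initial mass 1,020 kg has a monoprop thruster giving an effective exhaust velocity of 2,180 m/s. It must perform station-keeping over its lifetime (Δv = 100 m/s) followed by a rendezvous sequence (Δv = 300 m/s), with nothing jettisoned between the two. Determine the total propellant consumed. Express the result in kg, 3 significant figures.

After the first burn: m = 1020 × exp(−100/2180.0) = 1020 × 0.95516 = 974.263 kg.
After the second burn: m = 974.263 × exp(−300/2180.0) = 974.263 × 0.87143 = 849.002 kg.
Total propellant = m₀ − m_final = 1020 − 849.002 = 170.998 kg.

total propellant consumed ≈ 171 kg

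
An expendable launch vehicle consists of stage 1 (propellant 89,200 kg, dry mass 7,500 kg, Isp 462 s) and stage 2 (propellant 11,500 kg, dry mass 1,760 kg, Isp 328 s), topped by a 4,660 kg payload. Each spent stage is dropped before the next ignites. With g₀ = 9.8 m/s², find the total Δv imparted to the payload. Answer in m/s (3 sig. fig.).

Ignition mass of stage 1 = 89,200+7,500 + 11,500+1,760 + 4,660 = 114,620 kg.
Stage 1: m₀ = 114,620 kg, m_f = 114,620 − 89,200 = 25,420 kg; Δv = 462×9.8×ln(4.509) = 4527.6×1.5061 ≈ 6819 m/s.
Stage 2: m₀ = 17,920 kg, m_f = 17,920 − 11,500 = 6,420 kg; Δv = 328×9.8×ln(2.791) = 3214.4×1.0265 ≈ 3300 m/s.
Total Δv = 6819 + 3300 = 10119 m/s.

Δv ≈ 10100 m/s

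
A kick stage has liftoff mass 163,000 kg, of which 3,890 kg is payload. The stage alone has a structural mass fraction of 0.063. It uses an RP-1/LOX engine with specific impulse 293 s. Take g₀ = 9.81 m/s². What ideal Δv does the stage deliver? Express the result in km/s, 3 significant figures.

Δv ≈ 7.07 km/s

Stage wet mass = m₀ − payload = 163,000 − 3,890 = 159,110 kg.
Stage dry mass = ε × stage wet mass = 0.063 × 159,110 = 10,023.9 kg.
Burnout mass m_f = stage dry + payload = 10,023.9 + 3,890 = 13,913.9 kg.
v_e = Isp · g₀ = 293 × 9.81 = 2874.3 m/s.
Δv = v_e · ln(163,000/13,913.9) = 2874.3 × ln(11.71) = 2874.3 × 2.4609 ≈ 7073 m/s.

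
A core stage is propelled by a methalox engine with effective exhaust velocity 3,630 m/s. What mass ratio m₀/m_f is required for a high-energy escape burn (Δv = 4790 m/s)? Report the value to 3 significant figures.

mass ratio ≈ 3.74

Rocket equation: m₀/m_f = exp(Δv / v_e) = exp(4790 / 3630.0) = exp(1.3196) = 3.7418.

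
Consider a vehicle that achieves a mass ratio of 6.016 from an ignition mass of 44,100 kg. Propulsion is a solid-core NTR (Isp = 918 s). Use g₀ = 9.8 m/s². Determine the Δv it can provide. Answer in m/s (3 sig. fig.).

v_e = Isp · g₀ = 918 × 9.8 = 8996.4 m/s.
By the Tsiolkovsky rocket equation, Δv = v_e · ln(6.016) = 8996.4 × 1.7944 ≈ 16143.3 m/s.

Δv ≈ 16100 m/s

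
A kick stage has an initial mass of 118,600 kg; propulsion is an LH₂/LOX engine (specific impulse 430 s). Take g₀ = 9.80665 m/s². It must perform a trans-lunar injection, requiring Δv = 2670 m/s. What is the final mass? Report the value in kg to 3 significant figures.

v_e = Isp · g₀ = 430 × 9.80665 = 4216.9 m/s.
m₀/m_f = exp(Δv / v_e) = exp(2670 / 4216.9) = exp(0.6332) = 1.8836.
m_f = m₀ / 1.8836 = 118,600 / 1.8836 = 62,964.5 kg.

final mass ≈ 63000 kg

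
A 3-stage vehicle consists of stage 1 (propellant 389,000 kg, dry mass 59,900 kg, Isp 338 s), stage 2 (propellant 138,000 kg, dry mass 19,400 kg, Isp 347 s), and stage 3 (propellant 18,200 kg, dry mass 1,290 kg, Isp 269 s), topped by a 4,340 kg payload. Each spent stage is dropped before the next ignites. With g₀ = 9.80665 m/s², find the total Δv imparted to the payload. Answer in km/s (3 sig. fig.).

Ignition mass of stage 1 = 389,000+59,900 + 138,000+19,400 + 18,200+1,290 + 4,340 = 630,130 kg.
Stage 1: m₀ = 630,130 kg, m_f = 630,130 − 389,000 = 241,130 kg; Δv = 338×9.80665×ln(2.613) = 3314.6×0.9606 ≈ 3184 m/s.
Stage 2: m₀ = 181,230 kg, m_f = 181,230 − 138,000 = 43,230 kg; Δv = 347×9.80665×ln(4.192) = 3402.9×1.4332 ≈ 4877 m/s.
Stage 3: m₀ = 23,830 kg, m_f = 23,830 − 18,200 = 5,630 kg; Δv = 269×9.80665×ln(4.233) = 2638.0×1.4428 ≈ 3806 m/s.
Total Δv = 3184 + 4877 + 3806 = 11867 m/s.

Δv ≈ 11.9 km/s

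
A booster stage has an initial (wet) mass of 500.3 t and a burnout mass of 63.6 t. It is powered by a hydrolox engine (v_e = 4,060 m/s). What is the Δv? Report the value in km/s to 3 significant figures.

Using Δv = v_e ln(m₀/m_f): Δv = v_e · ln(m₀/m_f) = 4060.0 × ln(7.866) = 4060.0 × 2.0626 ≈ 8374.1 m/s.

Δv ≈ 8.37 km/s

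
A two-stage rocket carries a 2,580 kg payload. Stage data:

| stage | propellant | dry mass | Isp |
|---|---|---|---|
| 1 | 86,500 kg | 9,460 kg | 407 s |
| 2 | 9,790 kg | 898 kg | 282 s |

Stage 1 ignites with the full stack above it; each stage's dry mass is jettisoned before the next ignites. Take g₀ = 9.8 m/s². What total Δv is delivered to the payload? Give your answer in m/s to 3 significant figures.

Δv ≈ 9960 m/s

Ignition mass of stage 1 = 86,500+9,460 + 9,790+898 + 2,580 = 109,228 kg.
Stage 1: m₀ = 109,228 kg, m_f = 109,228 − 86,500 = 22,728 kg; Δv = 407×9.8×ln(4.806) = 3988.6×1.5698 ≈ 6261 m/s.
Stage 2: m₀ = 13,268 kg, m_f = 13,268 − 9,790 = 3,478 kg; Δv = 282×9.8×ln(3.815) = 2763.6×1.3389 ≈ 3700 m/s.
Total Δv = 6261 + 3700 = 9961 m/s.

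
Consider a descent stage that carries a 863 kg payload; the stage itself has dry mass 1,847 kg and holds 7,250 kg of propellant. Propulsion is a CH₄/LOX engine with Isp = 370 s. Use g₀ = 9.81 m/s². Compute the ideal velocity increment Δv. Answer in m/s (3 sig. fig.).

v_e = Isp · g₀ = 370 × 9.81 = 3629.7 m/s.
m₀ = payload + dry + propellant = 863 + 1,847 + 7,250 = 9,960 kg.
m_f = payload + dry = 863 + 1,847 = 2,710 kg.
Δv = v_e · ln(m₀/m_f) = 3629.7 × ln(3.675) = 3629.7 × 1.3016 ≈ 4724.5 m/s.

Δv ≈ 4720 m/s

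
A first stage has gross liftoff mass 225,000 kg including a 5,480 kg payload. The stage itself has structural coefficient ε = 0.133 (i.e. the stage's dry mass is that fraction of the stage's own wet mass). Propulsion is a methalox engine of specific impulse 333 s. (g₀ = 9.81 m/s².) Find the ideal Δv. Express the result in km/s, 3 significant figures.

Stage wet mass = m₀ − payload = 225,000 − 5,480 = 219,520 kg.
Stage dry mass = ε × stage wet mass = 0.133 × 219,520 = 29,196.2 kg.
Burnout mass m_f = stage dry + payload = 29,196.2 + 5,480 = 34,676.2 kg.
v_e = Isp · g₀ = 333 × 9.81 = 3266.7 m/s.
By the Tsiolkovsky rocket equation, Δv = v_e · ln(225,000/34,676.2) = 3266.7 × ln(6.489) = 3266.7 × 1.8700 ≈ 6109 m/s.

Δv ≈ 6.11 km/s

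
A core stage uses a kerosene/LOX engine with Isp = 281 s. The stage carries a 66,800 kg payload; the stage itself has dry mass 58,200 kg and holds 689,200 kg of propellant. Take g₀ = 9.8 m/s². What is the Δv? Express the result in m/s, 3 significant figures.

v_e = Isp · g₀ = 281 × 9.8 = 2753.8 m/s.
m₀ = payload + dry + propellant = 66,800 + 58,200 + 689,200 = 814,200 kg.
m_f = payload + dry = 66,800 + 58,200 = 125,000 kg.
From the ideal rocket equation, Δv = v_e · ln(m₀/m_f) = 2753.8 × ln(6.514) = 2753.8 × 1.8739 ≈ 5160.3 m/s.

Δv ≈ 5160 m/s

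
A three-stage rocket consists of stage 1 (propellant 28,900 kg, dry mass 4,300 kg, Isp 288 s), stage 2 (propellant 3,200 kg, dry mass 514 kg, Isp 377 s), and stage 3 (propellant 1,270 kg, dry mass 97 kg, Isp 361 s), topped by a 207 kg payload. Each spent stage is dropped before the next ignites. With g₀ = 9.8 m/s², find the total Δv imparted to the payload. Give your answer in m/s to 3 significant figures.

Δv ≈ 13200 m/s

Ignition mass of stage 1 = 28,900+4,300 + 3,200+514 + 1,270+97 + 207 = 38,488 kg.
Stage 1: m₀ = 38,488 kg, m_f = 38,488 − 28,900 = 9,588 kg; Δv = 288×9.8×ln(4.014) = 2822.4×1.3898 ≈ 3923 m/s.
Stage 2: m₀ = 5,288 kg, m_f = 5,288 − 3,200 = 2,088 kg; Δv = 377×9.8×ln(2.533) = 3694.6×0.9292 ≈ 3433 m/s.
Stage 3: m₀ = 1,574 kg, m_f = 1,574 − 1,270 = 304 kg; Δv = 361×9.8×ln(5.178) = 3537.8×1.6443 ≈ 5817 m/s.
Total Δv = 3923 + 3433 + 5817 = 13173 m/s.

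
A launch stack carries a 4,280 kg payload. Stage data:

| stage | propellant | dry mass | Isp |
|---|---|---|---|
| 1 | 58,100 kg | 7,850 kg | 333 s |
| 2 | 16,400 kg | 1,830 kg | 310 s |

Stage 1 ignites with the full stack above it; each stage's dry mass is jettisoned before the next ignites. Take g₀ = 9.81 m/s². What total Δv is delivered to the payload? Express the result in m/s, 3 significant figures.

Ignition mass of stage 1 = 58,100+7,850 + 16,400+1,830 + 4,280 = 88,460 kg.
Stage 1: m₀ = 88,460 kg, m_f = 88,460 − 58,100 = 30,360 kg; Δv = 333×9.81×ln(2.914) = 3266.7×1.0694 ≈ 3494 m/s.
Stage 2: m₀ = 22,510 kg, m_f = 22,510 − 16,400 = 6,110 kg; Δv = 310×9.81×ln(3.684) = 3041.1×1.3040 ≈ 3966 m/s.
Total Δv = 3494 + 3966 = 7460 m/s.

Δv ≈ 7460 m/s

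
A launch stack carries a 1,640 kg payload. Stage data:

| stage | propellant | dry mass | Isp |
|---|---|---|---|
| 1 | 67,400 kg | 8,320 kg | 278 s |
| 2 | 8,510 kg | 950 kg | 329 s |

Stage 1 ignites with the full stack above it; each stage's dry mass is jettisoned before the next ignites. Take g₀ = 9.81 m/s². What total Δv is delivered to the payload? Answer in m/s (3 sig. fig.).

Δv ≈ 8780 m/s

Ignition mass of stage 1 = 67,400+8,320 + 8,510+950 + 1,640 = 86,820 kg.
Stage 1: m₀ = 86,820 kg, m_f = 86,820 − 67,400 = 19,420 kg; Δv = 278×9.81×ln(4.471) = 2727.2×1.4975 ≈ 4084 m/s.
Stage 2: m₀ = 11,100 kg, m_f = 11,100 − 8,510 = 2,590 kg; Δv = 329×9.81×ln(4.286) = 3227.5×1.4553 ≈ 4697 m/s.
Total Δv = 4084 + 4697 = 8781 m/s.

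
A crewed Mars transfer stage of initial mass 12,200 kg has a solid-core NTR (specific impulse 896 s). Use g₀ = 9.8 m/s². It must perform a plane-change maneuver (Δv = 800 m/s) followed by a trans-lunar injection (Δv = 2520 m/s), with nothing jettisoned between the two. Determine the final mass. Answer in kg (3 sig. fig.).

final mass ≈ 8360 kg

v_e = Isp · g₀ = 896 × 9.8 = 8780.8 m/s.
After the first burn: m = 12200 × exp(−800/8780.8) = 12200 × 0.91292 = 11,137.6 kg.
After the second burn: m = 11,137.6 × exp(−2520/8780.8) = 11,137.6 × 0.75052 = 8,358.99 kg.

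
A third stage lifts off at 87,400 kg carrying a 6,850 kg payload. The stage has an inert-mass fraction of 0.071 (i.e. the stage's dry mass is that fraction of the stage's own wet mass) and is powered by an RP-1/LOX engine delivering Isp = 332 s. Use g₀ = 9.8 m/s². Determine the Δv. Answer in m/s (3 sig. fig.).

Stage wet mass = m₀ − payload = 87,400 − 6,850 = 80,550 kg.
Stage dry mass = ε × stage wet mass = 0.071 × 80,550 = 5,719.05 kg.
Burnout mass m_f = stage dry + payload = 5,719.05 + 6,850 = 12,569.05 kg.
v_e = Isp · g₀ = 332 × 9.8 = 3253.6 m/s.
Rocket equation: Δv = v_e · ln(87,400/12,569.05) = 3253.6 × ln(6.954) = 3253.6 × 1.9393 ≈ 6310 m/s.

Δv ≈ 6310 m/s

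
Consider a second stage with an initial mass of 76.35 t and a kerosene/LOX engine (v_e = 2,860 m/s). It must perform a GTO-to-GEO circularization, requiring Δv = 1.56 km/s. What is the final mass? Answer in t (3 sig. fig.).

final mass ≈ 44.3 t

Rocket equation: m₀/m_f = exp(Δv / v_e) = exp(1560 / 2860.0) = exp(0.5455) = 1.7254.
m_f = m₀ / 1.7254 = 76.35 / 1.7254 = 44.2506 t.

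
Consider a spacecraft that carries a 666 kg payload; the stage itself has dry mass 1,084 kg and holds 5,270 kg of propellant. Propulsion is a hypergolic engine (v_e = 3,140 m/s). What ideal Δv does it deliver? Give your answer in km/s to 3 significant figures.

Δv ≈ 4.36 km/s

m₀ = payload + dry + propellant = 666 + 1,084 + 5,270 = 7,020 kg.
m_f = payload + dry = 666 + 1,084 = 1,750 kg.
Δv = v_e · ln(m₀/m_f) = 3140.0 × ln(4.011) = 3140.0 × 1.3891 ≈ 4361.9 m/s.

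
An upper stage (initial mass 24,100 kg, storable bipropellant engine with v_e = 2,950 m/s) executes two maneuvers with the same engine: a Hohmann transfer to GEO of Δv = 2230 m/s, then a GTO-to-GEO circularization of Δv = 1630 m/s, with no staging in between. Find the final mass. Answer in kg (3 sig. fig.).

final mass ≈ 6510 kg

After the first burn: m = 24100 × exp(−2230/2950.0) = 24100 × 0.46957 = 11,316.6 kg.
After the second burn: m = 11,316.6 × exp(−1630/2950.0) = 11,316.6 × 0.57548 = 6,512.48 kg.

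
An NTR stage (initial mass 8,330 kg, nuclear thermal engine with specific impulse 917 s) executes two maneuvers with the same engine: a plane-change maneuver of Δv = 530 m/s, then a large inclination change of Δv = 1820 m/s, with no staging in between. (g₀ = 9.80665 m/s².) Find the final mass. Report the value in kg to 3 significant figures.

final mass ≈ 6410 kg

v_e = Isp · g₀ = 917 × 9.80665 = 8992.7 m/s.
After the first burn: m = 8330 × exp(−530/8992.7) = 8330 × 0.94277 = 7,853.27 kg.
After the second burn: m = 7,853.27 × exp(−1820/8992.7) = 7,853.27 × 0.81678 = 6,414.39 kg.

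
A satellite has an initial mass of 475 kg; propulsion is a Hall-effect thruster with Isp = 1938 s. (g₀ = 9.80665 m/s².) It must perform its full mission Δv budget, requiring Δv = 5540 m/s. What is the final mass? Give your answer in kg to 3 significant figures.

v_e = Isp · g₀ = 1938 × 9.80665 = 19005.3 m/s.
Using Δv = v_e ln(m₀/m_f): m₀/m_f = exp(Δv / v_e) = exp(5540 / 19005.3) = exp(0.2915) = 1.3384.
m_f = m₀ / 1.3384 = 475 / 1.3384 = 354.901 kg.

final mass ≈ 355 kg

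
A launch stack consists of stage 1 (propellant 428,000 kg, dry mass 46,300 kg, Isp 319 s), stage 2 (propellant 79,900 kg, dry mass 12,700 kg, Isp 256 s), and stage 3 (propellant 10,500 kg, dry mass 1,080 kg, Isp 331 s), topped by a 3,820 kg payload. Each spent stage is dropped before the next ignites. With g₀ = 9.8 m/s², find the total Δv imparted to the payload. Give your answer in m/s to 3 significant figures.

Δv ≈ 11200 m/s

Ignition mass of stage 1 = 428,000+46,300 + 79,900+12,700 + 10,500+1,080 + 3,820 = 582,300 kg.
Stage 1: m₀ = 582,300 kg, m_f = 582,300 − 428,000 = 154,300 kg; Δv = 319×9.8×ln(3.774) = 3126.2×1.3281 ≈ 4152 m/s.
Stage 2: m₀ = 108,000 kg, m_f = 108,000 − 79,900 = 28,100 kg; Δv = 256×9.8×ln(3.843) = 2508.8×1.3464 ≈ 3378 m/s.
Stage 3: m₀ = 15,400 kg, m_f = 15,400 − 10,500 = 4,900 kg; Δv = 331×9.8×ln(3.143) = 3243.8×1.1451 ≈ 3715 m/s.
Total Δv = 4152 + 3378 + 3715 = 11245 m/s.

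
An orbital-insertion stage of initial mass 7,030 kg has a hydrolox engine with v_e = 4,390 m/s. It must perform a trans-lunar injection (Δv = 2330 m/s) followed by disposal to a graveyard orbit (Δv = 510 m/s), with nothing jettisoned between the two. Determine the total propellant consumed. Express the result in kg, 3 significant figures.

After the first burn: m = 7030 × exp(−2330/4390.0) = 7030 × 0.58816 = 4,134.76 kg.
After the second burn: m = 4,134.76 × exp(−510/4390.0) = 4,134.76 × 0.89032 = 3,681.26 kg.
Total propellant = m₀ − m_final = 7030 − 3,681.26 = 3,348.74 kg.

total propellant consumed ≈ 3350 kg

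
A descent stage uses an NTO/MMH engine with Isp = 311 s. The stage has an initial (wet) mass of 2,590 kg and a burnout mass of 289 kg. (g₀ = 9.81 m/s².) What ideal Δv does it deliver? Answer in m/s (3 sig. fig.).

Δv ≈ 6690 m/s

v_e = Isp · g₀ = 311 × 9.81 = 3050.9 m/s.
Using Δv = v_e ln(m₀/m_f): Δv = v_e · ln(m₀/m_f) = 3050.9 × ln(8.962) = 3050.9 × 2.1930 ≈ 6690.6 m/s.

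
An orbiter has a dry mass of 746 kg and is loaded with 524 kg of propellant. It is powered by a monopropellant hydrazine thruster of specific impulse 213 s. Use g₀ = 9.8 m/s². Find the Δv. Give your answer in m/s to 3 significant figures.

v_e = Isp · g₀ = 213 × 9.8 = 2087.4 m/s.
m₀ = m_dry + m_prop = 746 + 524 = 1,270 kg.
By the Tsiolkovsky rocket equation, Δv = v_e · ln(m₀/m_f) = 2087.4 × ln(1.702) = 2087.4 × 0.5320 ≈ 1110.6 m/s.

Δv ≈ 1110 m/s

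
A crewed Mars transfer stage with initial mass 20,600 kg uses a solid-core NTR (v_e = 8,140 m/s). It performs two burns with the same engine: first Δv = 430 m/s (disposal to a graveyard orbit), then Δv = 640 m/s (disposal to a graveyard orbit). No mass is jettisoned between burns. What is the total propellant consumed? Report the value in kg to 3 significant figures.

total propellant consumed ≈ 2540 kg

After the first burn: m = 20600 × exp(−430/8140.0) = 20600 × 0.94855 = 19,540.1 kg.
After the second burn: m = 19,540.1 × exp(−640/8140.0) = 19,540.1 × 0.92439 = 18,062.7 kg.
Total propellant = m₀ − m_final = 20600 − 18,062.7 = 2,537.3 kg.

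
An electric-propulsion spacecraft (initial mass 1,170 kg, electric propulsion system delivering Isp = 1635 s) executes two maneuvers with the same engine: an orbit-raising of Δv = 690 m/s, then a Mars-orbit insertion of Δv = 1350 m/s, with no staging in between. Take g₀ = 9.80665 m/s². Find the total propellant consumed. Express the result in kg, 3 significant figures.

v_e = Isp · g₀ = 1635 × 9.80665 = 16033.9 m/s.
After the first burn: m = 1170 × exp(−690/16033.9) = 1170 × 0.95788 = 1,120.72 kg.
After the second burn: m = 1,120.72 × exp(−1350/16033.9) = 1,120.72 × 0.91925 = 1,030.22 kg.
Total propellant = m₀ − m_final = 1170 − 1,030.22 = 139.78 kg.

total propellant consumed ≈ 140 kg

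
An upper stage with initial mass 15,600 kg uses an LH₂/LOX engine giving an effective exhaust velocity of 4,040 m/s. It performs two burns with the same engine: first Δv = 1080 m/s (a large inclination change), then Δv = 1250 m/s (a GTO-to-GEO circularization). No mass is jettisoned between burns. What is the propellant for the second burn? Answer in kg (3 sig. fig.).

propellant for the second burn ≈ 3180 kg

After the first burn: m = 15600 × exp(−1080/4040.0) = 15600 × 0.76542 = 11,940.6 kg.
After the second burn: m = 11,940.6 × exp(−1250/4040.0) = 11,940.6 × 0.73388 = 8,762.97 kg.
Second-burn propellant = 11,940.6 − 8,762.97 = 3,177.63 kg.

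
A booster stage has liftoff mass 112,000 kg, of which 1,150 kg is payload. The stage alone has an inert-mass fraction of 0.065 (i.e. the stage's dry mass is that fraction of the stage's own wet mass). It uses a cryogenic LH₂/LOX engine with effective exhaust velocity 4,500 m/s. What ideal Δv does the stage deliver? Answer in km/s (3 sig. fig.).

Δv ≈ 11.7 km/s

Stage wet mass = m₀ − payload = 112,000 − 1,150 = 110,850 kg.
Stage dry mass = ε × stage wet mass = 0.065 × 110,850 = 7,205.25 kg.
Burnout mass m_f = stage dry + payload = 7,205.25 + 1,150 = 8,355.25 kg.
Δv = v_e · ln(112,000/8,355.25) = 4500.0 × ln(13.4) = 4500.0 × 2.5956 ≈ 11680 m/s.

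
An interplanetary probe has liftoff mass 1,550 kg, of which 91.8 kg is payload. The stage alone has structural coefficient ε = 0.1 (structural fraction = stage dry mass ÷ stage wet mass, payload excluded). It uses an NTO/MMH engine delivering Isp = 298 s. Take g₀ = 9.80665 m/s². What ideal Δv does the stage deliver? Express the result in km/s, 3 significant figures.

Stage wet mass = m₀ − payload = 1,550 − 91.8 = 1,458.2 kg.
Stage dry mass = ε × stage wet mass = 0.1 × 1,458.2 = 145.82 kg.
Burnout mass m_f = stage dry + payload = 145.82 + 91.8 = 237.62 kg.
v_e = Isp · g₀ = 298 × 9.80665 = 2922.4 m/s.
Δv = v_e · ln(1,550/237.62) = 2922.4 × ln(6.523) = 2922.4 × 1.8753 ≈ 5480 m/s.

Δv ≈ 5.48 km/s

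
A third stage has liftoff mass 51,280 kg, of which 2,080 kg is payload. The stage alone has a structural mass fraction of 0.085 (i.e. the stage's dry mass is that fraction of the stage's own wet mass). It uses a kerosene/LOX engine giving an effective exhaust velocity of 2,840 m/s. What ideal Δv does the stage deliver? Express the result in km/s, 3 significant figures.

Stage wet mass = m₀ − payload = 51,280 − 2,080 = 49,200 kg.
Stage dry mass = ε × stage wet mass = 0.085 × 49,200 = 4,182 kg.
Burnout mass m_f = stage dry + payload = 4,182 + 2,080 = 6,262 kg.
By the Tsiolkovsky rocket equation, Δv = v_e · ln(51,280/6,262) = 2840.0 × ln(8.189) = 2840.0 × 2.1028 ≈ 5972 m/s.

Δv ≈ 5.97 km/s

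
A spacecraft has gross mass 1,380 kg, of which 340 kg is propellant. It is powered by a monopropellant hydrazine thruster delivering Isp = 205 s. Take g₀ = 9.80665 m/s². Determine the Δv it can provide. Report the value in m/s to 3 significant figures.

v_e = Isp · g₀ = 205 × 9.80665 = 2010.4 m/s.
m_f = m₀ − m_prop = 1,380 − 340 = 1,040 kg.
Δv = v_e · ln(m₀/m_f) = 2010.4 × ln(1.327) = 2010.4 × 0.2829 ≈ 568.7 m/s.

Δv ≈ 569 m/s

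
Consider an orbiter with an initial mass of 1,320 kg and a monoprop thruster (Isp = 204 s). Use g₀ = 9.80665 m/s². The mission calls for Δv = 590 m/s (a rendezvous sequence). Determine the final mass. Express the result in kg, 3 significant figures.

v_e = Isp · g₀ = 204 × 9.80665 = 2000.6 m/s.
Using Δv = v_e ln(m₀/m_f): m₀/m_f = exp(Δv / v_e) = exp(590 / 2000.6) = exp(0.2949) = 1.3430.
m_f = m₀ / 1.3430 = 1,320 / 1.3430 = 982.874 kg.

final mass ≈ 983 kg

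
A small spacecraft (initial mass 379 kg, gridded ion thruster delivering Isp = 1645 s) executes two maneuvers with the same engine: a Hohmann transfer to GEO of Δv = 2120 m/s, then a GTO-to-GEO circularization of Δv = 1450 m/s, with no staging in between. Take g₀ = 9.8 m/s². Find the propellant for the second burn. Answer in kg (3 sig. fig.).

v_e = Isp · g₀ = 1645 × 9.8 = 16121.0 m/s.
After the first burn: m = 379 × exp(−2120/16121.0) = 379 × 0.87677 = 332.296 kg.
After the second burn: m = 332.296 × exp(−1450/16121.0) = 332.296 × 0.91398 = 303.712 kg.
Second-burn propellant = 332.296 − 303.712 = 28.584 kg.

propellant for the second burn ≈ 28.6 kg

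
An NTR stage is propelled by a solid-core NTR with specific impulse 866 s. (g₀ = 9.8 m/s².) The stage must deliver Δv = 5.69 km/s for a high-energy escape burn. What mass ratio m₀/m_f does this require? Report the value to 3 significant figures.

v_e = Isp · g₀ = 866 × 9.8 = 8486.8 m/s.
By the Tsiolkovsky rocket equation, m₀/m_f = exp(Δv / v_e) = exp(5690 / 8486.8) = exp(0.6705) = 1.9551.

mass ratio ≈ 1.96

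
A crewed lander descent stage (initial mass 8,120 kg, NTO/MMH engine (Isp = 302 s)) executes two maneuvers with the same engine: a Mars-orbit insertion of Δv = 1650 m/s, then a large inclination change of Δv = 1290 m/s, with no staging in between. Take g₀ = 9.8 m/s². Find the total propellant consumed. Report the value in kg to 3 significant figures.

total propellant consumed ≈ 5110 kg

v_e = Isp · g₀ = 302 × 9.8 = 2959.6 m/s.
After the first burn: m = 8120 × exp(−1650/2959.6) = 8120 × 0.57263 = 4,649.76 kg.
After the second burn: m = 4,649.76 × exp(−1290/2959.6) = 4,649.76 × 0.64670 = 3,007 kg.
Total propellant = m₀ − m_final = 8120 − 3,007 = 5,113 kg.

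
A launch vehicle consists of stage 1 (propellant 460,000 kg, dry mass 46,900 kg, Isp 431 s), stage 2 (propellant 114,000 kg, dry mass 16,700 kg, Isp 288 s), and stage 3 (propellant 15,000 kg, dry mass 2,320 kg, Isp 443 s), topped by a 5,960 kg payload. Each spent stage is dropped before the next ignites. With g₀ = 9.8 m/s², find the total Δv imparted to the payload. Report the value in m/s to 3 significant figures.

Ignition mass of stage 1 = 460,000+46,900 + 114,000+16,700 + 15,000+2,320 + 5,960 = 660,880 kg.
Stage 1: m₀ = 660,880 kg, m_f = 660,880 − 460,000 = 200,880 kg; Δv = 431×9.8×ln(3.29) = 4223.8×1.1909 ≈ 5030 m/s.
Stage 2: m₀ = 153,980 kg, m_f = 153,980 − 114,000 = 39,980 kg; Δv = 288×9.8×ln(3.851) = 2822.4×1.3484 ≈ 3806 m/s.
Stage 3: m₀ = 23,280 kg, m_f = 23,280 − 15,000 = 8,280 kg; Δv = 443×9.8×ln(2.812) = 4341.4×1.0338 ≈ 4488 m/s.
Total Δv = 5030 + 3806 + 4488 = 13324 m/s.

Δv ≈ 13300 m/s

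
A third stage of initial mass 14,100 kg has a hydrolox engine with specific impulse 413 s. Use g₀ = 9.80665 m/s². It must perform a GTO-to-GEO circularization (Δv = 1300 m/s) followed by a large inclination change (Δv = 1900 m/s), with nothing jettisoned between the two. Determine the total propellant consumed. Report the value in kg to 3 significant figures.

total propellant consumed ≈ 7700 kg

v_e = Isp · g₀ = 413 × 9.80665 = 4050.1 m/s.
After the first burn: m = 14100 × exp(−1300/4050.1) = 14100 × 0.72544 = 10,228.7 kg.
After the second burn: m = 10,228.7 × exp(−1900/4050.1) = 10,228.7 × 0.62555 = 6,398.56 kg.
Total propellant = m₀ − m_final = 14100 − 6,398.56 = 7,701.44 kg.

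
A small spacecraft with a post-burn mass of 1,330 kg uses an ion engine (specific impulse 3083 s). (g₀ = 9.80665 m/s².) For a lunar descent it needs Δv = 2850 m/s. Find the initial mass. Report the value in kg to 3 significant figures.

v_e = Isp · g₀ = 3083 × 9.80665 = 30233.9 m/s.
m₀/m_f = exp(Δv / v_e) = exp(2850 / 30233.9) = exp(0.0943) = 1.0989.
m₀ = m_f × 1.0989 = 1,330 × 1.0989 = 1,461.54 kg.

initial mass ≈ 1460 kg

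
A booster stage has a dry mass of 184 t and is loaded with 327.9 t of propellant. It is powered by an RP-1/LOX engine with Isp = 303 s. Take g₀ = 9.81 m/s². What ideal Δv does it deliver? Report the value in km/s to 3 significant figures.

Δv ≈ 3.04 km/s

v_e = Isp · g₀ = 303 × 9.81 = 2972.4 m/s.
m₀ = m_dry + m_prop = 184 + 327.9 = 511.9 t.
Δv = v_e · ln(m₀/m_f) = 2972.4 × ln(2.782) = 2972.4 × 1.0232 ≈ 3041.4 m/s.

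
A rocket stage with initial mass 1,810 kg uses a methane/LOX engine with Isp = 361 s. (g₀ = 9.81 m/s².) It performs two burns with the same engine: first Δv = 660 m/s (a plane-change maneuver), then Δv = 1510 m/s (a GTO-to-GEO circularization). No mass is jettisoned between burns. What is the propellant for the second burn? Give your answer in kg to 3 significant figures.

propellant for the second burn ≈ 521 kg

v_e = Isp · g₀ = 361 × 9.81 = 3541.4 m/s.
After the first burn: m = 1810 × exp(−660/3541.4) = 1810 × 0.82997 = 1,502.25 kg.
After the second burn: m = 1,502.25 × exp(−1510/3541.4) = 1,502.25 × 0.65287 = 980.774 kg.
Second-burn propellant = 1,502.25 − 980.774 = 521.476 kg.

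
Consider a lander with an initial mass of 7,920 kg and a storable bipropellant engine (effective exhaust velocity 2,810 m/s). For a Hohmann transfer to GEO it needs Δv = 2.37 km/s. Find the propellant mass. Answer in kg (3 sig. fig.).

propellant mass ≈ 4510 kg

By the Tsiolkovsky rocket equation, m₀/m_f = exp(Δv / v_e) = exp(2370 / 2810.0) = exp(0.8434) = 2.3243.
m_f = 7,920 / 2.3243 = 3,407.48 kg, so propellant = m₀ − m_f = 7,920 − 3,407.48 = 4,512.52 kg.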